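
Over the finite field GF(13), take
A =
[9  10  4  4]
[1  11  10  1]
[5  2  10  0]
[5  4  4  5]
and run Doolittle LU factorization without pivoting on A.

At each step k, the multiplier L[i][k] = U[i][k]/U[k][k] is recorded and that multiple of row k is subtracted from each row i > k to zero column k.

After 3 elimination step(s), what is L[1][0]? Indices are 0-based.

L[1][0] = 3

[col 0] pivot 9
  R1 -= 3*R0 → (0, 7, 11, 2)  (L[1][0] := 3)
  R2 -= 2*R0 → (0, 8, 2, 5)  (L[2][0] := 2)
  R3 -= 2*R0 → (0, 10, 9, 10)  (L[3][0] := 2)
[col 1] pivot 7
  R2 -= 3*R1 → (0, 0, 8, 12)  (L[2][1] := 3)
  R3 -= 7*R1 → (0, 0, 10, 9)  (L[3][1] := 7)
[col 2] pivot 8
  R3 -= 11*R2 → (0, 0, 0, 7)  (L[3][2] := 11)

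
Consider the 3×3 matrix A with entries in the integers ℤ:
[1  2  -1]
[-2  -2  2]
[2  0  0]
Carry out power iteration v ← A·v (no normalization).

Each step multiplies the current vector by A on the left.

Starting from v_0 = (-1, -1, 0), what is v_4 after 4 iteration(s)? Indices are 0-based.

v_0 = (-1, -1, 0).
v_1 = A·v_0 = (-3, 4, -2).
v_2 = A·v_1 = (7, -6, -6).
v_3 = A·v_2 = (1, -14, 14).
v_4 = A·v_3 = (-41, 54, 2).

v_4 = (-41, 54, 2)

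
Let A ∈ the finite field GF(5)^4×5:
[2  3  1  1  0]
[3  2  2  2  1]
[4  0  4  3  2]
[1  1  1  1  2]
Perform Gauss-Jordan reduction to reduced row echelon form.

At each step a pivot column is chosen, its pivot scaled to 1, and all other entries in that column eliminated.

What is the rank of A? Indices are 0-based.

rank = 4

[1] R0 /= 2  ⇒  (1, 4, 3, 3, 0)
     R1 -= 3·R0  ⇒  (0, 0, 3, 3, 1)
     R2 -= 4·R0  ⇒  (0, 4, 2, 1, 2)
     R3 -= 1·R0  ⇒  (0, 2, 3, 3, 2)
[2] R1 <-> R2
[2] R1 /= 4  ⇒  (0, 1, 3, 4, 3)
     R0 -= 4·R1  ⇒  (1, 0, 1, 2, 3)
     R3 -= 2·R1  ⇒  (0, 0, 2, 0, 1)
[3] R2 /= 3  ⇒  (0, 0, 1, 1, 2)
     R0 -= 1·R2  ⇒  (1, 0, 0, 1, 1)
     R1 -= 3·R2  ⇒  (0, 1, 0, 1, 2)
     R3 -= 2·R2  ⇒  (0, 0, 0, 3, 2)
[4] R3 /= 3  ⇒  (0, 0, 0, 1, 4)
     R0 -= 1·R3  ⇒  (1, 0, 0, 0, 2)
     R1 -= 1·R3  ⇒  (0, 1, 0, 0, 3)
     R2 -= 1·R3  ⇒  (0, 0, 1, 0, 3)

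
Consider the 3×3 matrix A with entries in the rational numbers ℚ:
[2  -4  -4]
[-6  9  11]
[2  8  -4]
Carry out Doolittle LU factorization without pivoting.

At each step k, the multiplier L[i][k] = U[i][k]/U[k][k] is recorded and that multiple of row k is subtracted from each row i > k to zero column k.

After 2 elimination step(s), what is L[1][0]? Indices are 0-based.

L[1][0] = -3

Step 1: pivot at (0,0) is 2.
  row1 ← row1 − (-3)·row0  ⇒  L[1][0]=-3, U row1=(0, -3, -1)
  row2 ← row2 − (1)·row0  ⇒  L[2][0]=1, U row2=(0, 12, 0)
Step 2: pivot at (1,1) is -3.
  row2 ← row2 − (-4)·row1  ⇒  L[2][1]=-4, U row2=(0, 0, -4)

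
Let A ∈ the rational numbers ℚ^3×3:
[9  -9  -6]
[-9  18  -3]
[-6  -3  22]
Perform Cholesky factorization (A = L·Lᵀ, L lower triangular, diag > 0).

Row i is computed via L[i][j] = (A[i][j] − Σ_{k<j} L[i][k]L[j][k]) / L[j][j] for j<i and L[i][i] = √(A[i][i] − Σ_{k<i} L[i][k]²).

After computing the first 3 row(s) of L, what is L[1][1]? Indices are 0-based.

L[1][1] = 3

Step 1: L[0][0] = √(9) = 3.
  L[1][0] = (-9) / L[0][0] = -3.
Step 2: L[1][1] = √(9) = 3.
  L[2][0] = (-6) / L[0][0] = -2.
  L[2][1] = (-9) / L[1][1] = -3.
Step 3: L[2][2] = √(9) = 3.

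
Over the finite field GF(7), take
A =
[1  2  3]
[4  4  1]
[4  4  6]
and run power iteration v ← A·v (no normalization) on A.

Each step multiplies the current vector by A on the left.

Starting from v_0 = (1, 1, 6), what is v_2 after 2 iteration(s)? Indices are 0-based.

v_0 = (1, 1, 6).
v_1 = A·v_0 = (0, 0, 2).
v_2 = A·v_1 = (6, 2, 5).

v_2 = (6, 2, 5)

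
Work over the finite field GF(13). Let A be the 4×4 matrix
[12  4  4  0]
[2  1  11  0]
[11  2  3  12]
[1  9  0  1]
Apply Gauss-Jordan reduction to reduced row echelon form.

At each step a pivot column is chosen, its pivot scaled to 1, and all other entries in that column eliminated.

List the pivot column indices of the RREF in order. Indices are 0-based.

step 1: normalize row 0 (÷12) = (1, 9, 9, 0)
  row 1: subtract 2×row0 = (0, 9, 6, 0)
  row 2: subtract 11×row0 = (0, 7, 8, 12)
  row 3: subtract 1×row0 = (0, 0, 4, 1)
step 2: normalize row 1 (÷9) = (0, 1, 5, 0)
  row 0: subtract 9×row1 = (1, 0, 3, 0)
  row 2: subtract 7×row1 = (0, 0, 12, 12)
step 3: normalize row 2 (÷12) = (0, 0, 1, 1)
  row 0: subtract 3×row2 = (1, 0, 0, 10)
  row 1: subtract 5×row2 = (0, 1, 0, 8)
  row 3: subtract 4×row2 = (0, 0, 0, 10)
step 4: normalize row 3 (÷10) = (0, 0, 0, 1)
  row 0: subtract 10×row3 = (1, 0, 0, 0)
  row 1: subtract 8×row3 = (0, 1, 0, 0)
  row 2: subtract 1×row3 = (0, 0, 1, 0)

pivot columns: 0, 1, 2, 3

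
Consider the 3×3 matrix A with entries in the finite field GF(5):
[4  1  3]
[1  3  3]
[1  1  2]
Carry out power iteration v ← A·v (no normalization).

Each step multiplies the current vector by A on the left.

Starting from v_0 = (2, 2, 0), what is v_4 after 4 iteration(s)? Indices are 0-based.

v_0 = (2, 2, 0).
v_1 = A·v_0 = (0, 3, 4).
v_2 = A·v_1 = (0, 1, 1).
v_3 = A·v_2 = (4, 1, 3).
v_4 = A·v_3 = (1, 1, 1).

v_4 = (1, 1, 1)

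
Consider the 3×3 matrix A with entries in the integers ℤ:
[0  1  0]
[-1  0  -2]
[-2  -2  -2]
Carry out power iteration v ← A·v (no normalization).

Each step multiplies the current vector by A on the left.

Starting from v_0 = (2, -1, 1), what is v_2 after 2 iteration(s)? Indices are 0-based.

v_0 = (2, -1, 1).
v_1 = A·v_0 = (-1, -4, -4).
v_2 = A·v_1 = (-4, 9, 18).

v_2 = (-4, 9, 18)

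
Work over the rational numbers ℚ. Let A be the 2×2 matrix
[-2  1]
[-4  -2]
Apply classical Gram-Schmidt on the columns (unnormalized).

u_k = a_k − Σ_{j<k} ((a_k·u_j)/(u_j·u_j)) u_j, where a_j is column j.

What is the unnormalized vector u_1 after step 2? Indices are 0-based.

u_1 = (8/5, -4/5)

Step 1: u_0 = a_0 = (-2, -4).
Step 2: u_1 = a_1 − (3/10)·u_0 = (8/5, -4/5).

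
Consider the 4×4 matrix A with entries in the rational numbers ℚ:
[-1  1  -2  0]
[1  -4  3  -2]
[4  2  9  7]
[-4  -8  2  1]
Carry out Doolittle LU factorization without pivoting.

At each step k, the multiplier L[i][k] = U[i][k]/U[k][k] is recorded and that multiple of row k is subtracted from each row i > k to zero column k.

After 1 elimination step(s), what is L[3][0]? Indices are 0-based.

L[3][0] = 4

k=0: U[0][0]=-1
  eliminate (1,0): mult=-1, new row 1: (0, -3, 1, -2); set L[1][0]=-1
  eliminate (2,0): mult=-4, new row 2: (0, 6, 1, 7); set L[2][0]=-4
  eliminate (3,0): mult=4, new row 3: (0, -12, 10, 1); set L[3][0]=4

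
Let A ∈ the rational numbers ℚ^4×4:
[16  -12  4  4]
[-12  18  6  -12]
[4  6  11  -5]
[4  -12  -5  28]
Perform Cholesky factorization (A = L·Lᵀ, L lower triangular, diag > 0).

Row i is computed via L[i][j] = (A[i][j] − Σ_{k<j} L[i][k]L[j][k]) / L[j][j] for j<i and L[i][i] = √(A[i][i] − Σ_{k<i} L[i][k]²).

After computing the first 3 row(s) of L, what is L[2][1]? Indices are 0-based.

L[2][1] = 3

Step 1: L[0][0] = √(16) = 4.
  L[1][0] = (-12) / L[0][0] = -3.
Step 2: L[1][1] = √(9) = 3.
  L[2][0] = (4) / L[0][0] = 1.
  L[2][1] = (9) / L[1][1] = 3.
Step 3: L[2][2] = √(1) = 1.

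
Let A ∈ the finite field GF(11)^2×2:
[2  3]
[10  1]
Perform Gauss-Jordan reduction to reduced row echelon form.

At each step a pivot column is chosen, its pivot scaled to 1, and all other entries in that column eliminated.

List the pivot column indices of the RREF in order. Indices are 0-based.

[1] R0 /= 2  ⇒  (1, 7)
     R1 -= 10·R0  ⇒  (0, 8)
[2] R1 /= 8  ⇒  (0, 1)
     R0 -= 7·R1  ⇒  (1, 0)

pivot columns: 0, 1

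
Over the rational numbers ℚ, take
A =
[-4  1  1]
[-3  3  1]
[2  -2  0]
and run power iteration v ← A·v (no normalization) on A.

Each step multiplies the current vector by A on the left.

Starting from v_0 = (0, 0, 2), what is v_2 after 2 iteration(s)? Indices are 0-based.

v_0 = (0, 0, 2).
v_1 = A·v_0 = (2, 2, 0).
v_2 = A·v_1 = (-6, 0, 0).

v_2 = (-6, 0, 0)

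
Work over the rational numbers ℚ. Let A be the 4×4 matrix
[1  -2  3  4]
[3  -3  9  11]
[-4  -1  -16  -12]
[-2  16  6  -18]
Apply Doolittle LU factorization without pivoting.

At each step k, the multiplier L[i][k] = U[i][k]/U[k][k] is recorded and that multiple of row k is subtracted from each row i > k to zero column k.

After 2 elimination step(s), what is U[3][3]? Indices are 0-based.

U[3][3] = -6

[col 0] pivot 1
  R1 -= 3*R0 → (0, 3, 0, -1)  (L[1][0] := 3)
  R2 -= -4*R0 → (0, -9, -4, 4)  (L[2][0] := -4)
  R3 -= -2*R0 → (0, 12, 12, -10)  (L[3][0] := -2)
[col 1] pivot 3
  R2 -= -3*R1 → (0, 0, -4, 1)  (L[2][1] := -3)
  R3 -= 4*R1 → (0, 0, 12, -6)  (L[3][1] := 4)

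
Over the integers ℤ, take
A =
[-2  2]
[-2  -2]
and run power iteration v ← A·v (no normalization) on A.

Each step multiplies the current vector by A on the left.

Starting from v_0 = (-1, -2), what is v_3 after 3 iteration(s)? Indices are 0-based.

v_3 = (-48, -16)

v_0 = (-1, -2).
v_1 = A·v_0 = (-2, 6).
v_2 = A·v_1 = (16, -8).
v_3 = A·v_2 = (-48, -16).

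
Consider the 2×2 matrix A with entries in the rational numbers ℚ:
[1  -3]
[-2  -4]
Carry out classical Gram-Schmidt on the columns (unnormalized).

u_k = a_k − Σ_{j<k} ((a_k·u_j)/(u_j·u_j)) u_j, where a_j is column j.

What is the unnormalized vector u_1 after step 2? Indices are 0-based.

Step 1: u_0 = a_0 = (1, -2).
Step 2: u_1 = a_1 − (1)·u_0 = (-4, -2).

u_1 = (-4, -2)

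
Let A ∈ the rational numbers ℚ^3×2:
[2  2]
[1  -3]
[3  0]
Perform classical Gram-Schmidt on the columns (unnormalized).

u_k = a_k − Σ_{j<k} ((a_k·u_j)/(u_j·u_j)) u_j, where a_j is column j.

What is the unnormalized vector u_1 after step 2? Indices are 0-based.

u_1 = (13/7, -43/14, -3/14)

Step 1: u_0 = a_0 = (2, 1, 3).
Step 2: u_1 = a_1 − (1/14)·u_0 = (13/7, -43/14, -3/14).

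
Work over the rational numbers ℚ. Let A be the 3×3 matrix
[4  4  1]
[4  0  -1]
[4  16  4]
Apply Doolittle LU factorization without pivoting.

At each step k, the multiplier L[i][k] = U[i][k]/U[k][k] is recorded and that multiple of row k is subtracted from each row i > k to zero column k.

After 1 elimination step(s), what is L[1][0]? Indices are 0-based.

L[1][0] = 1

k=0: U[0][0]=4
  eliminate (1,0): mult=1, new row 1: (0, -4, -2); set L[1][0]=1
  eliminate (2,0): mult=1, new row 2: (0, 12, 3); set L[2][0]=1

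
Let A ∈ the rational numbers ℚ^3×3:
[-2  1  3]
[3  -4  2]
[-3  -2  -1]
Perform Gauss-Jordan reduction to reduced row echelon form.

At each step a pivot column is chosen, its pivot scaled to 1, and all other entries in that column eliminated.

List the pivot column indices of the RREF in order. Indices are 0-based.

pivot columns: 0, 1, 2

pivot(0,0)=-2: scale R0 → (1, -1/2, -3/2)
  clear (1,0): R1 −= (3)R0 → (0, -5/2, 13/2)
  clear (2,0): R2 −= (-3)R0 → (0, -7/2, -11/2)
pivot(1,1)=-5/2: scale R1 → (0, 1, -13/5)
  clear (0,1): R0 −= (-1/2)R1 → (1, 0, -14/5)
  clear (2,1): R2 −= (-7/2)R1 → (0, 0, -73/5)
pivot(2,2)=-73/5: scale R2 → (0, 0, 1)
  clear (0,2): R0 −= (-14/5)R2 → (1, 0, 0)
  clear (1,2): R1 −= (-13/5)R2 → (0, 1, 0)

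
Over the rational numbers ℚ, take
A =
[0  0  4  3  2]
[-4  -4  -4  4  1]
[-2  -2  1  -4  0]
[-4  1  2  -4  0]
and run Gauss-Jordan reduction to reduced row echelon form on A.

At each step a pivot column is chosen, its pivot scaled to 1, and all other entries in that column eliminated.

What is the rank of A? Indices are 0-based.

[1] R0 <-> R1
[1] R0 /= -4  ⇒  (1, 1, 1, -1, -1/4)
     R2 -= -2·R0  ⇒  (0, 0, 3, -6, -1/2)
     R3 -= -4·R0  ⇒  (0, 5, 6, -8, -1)
[2] R1 <-> R3
[2] R1 /= 5  ⇒  (0, 1, 6/5, -8/5, -1/5)
     R0 -= 1·R1  ⇒  (1, 0, -1/5, 3/5, -1/20)
[3] R2 /= 3  ⇒  (0, 0, 1, -2, -1/6)
     R0 -= -1/5·R2  ⇒  (1, 0, 0, 1/5, -1/12)
     R1 -= 6/5·R2  ⇒  (0, 1, 0, 4/5, 0)
     R3 -= 4·R2  ⇒  (0, 0, 0, 11, 8/3)
[4] R3 /= 11  ⇒  (0, 0, 0, 1, 8/33)
     R0 -= 1/5·R3  ⇒  (1, 0, 0, 0, -29/220)
     R1 -= 4/5·R3  ⇒  (0, 1, 0, 0, -32/165)
     R2 -= -2·R3  ⇒  (0, 0, 1, 0, 7/22)

rank = 4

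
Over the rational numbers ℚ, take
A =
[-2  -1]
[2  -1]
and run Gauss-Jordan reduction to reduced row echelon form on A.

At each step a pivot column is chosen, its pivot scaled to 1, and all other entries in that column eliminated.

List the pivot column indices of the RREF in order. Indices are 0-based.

pivot columns: 0, 1

[1] R0 /= -2  ⇒  (1, 1/2)
     R1 -= 2·R0  ⇒  (0, -2)
[2] R1 /= -2  ⇒  (0, 1)
     R0 -= 1/2·R1  ⇒  (1, 0)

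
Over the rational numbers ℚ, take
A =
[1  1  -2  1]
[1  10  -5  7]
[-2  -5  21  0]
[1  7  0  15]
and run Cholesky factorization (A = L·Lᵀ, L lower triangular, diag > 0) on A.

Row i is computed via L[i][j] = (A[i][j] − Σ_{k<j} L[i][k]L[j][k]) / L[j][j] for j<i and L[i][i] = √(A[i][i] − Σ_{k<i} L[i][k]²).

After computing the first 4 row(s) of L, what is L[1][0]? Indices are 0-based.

Step 1: L[0][0] = √(1) = 1.
  L[1][0] = (1) / L[0][0] = 1.
Step 2: L[1][1] = √(9) = 3.
  L[2][0] = (-2) / L[0][0] = -2.
  L[2][1] = (-3) / L[1][1] = -1.
Step 3: L[2][2] = √(16) = 4.
  L[3][0] = (1) / L[0][0] = 1.
  L[3][1] = (6) / L[1][1] = 2.
  L[3][2] = (4) / L[2][2] = 1.
Step 4: L[3][3] = √(9) = 3.

L[1][0] = 1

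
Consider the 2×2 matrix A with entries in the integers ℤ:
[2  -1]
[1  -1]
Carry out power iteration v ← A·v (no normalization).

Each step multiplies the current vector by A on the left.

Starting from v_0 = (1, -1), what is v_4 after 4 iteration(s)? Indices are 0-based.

v_0 = (1, -1).
v_1 = A·v_0 = (3, 2).
v_2 = A·v_1 = (4, 1).
v_3 = A·v_2 = (7, 3).
v_4 = A·v_3 = (11, 4).

v_4 = (11, 4)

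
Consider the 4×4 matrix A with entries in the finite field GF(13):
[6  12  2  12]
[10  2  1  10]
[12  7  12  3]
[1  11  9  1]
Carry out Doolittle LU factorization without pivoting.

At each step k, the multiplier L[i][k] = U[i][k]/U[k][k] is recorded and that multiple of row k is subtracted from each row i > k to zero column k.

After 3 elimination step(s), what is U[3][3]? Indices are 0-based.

U[3][3] = 7

[col 0] pivot 6
  R1 -= 6*R0 → (0, 8, 2, 3)  (L[1][0] := 6)
  R2 -= 2*R0 → (0, 9, 8, 5)  (L[2][0] := 2)
  R3 -= 11*R0 → (0, 9, 0, 12)  (L[3][0] := 11)
[col 1] pivot 8
  R2 -= 6*R1 → (0, 0, 9, 0)  (L[2][1] := 6)
  R3 -= 6*R1 → (0, 0, 1, 7)  (L[3][1] := 6)
[col 2] pivot 9
  R3 -= 3*R2 → (0, 0, 0, 7)  (L[3][2] := 3)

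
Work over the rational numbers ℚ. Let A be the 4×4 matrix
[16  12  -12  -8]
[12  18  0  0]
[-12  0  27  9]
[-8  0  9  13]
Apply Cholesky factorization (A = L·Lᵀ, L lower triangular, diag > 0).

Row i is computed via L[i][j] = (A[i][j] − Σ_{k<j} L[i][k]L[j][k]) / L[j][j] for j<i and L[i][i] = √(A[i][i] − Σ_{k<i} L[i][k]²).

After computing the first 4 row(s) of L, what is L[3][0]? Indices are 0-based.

L[3][0] = -2

Step 1: L[0][0] = √(16) = 4.
  L[1][0] = (12) / L[0][0] = 3.
Step 2: L[1][1] = √(9) = 3.
  L[2][0] = (-12) / L[0][0] = -3.
  L[2][1] = (9) / L[1][1] = 3.
Step 3: L[2][2] = √(9) = 3.
  L[3][0] = (-8) / L[0][0] = -2.
  L[3][1] = (6) / L[1][1] = 2.
  L[3][2] = (-3) / L[2][2] = -1.
Step 4: L[3][3] = √(4) = 2.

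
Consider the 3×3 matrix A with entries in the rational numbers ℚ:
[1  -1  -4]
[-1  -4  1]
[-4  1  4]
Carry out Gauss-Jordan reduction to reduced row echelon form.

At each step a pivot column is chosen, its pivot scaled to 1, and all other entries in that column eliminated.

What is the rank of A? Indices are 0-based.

pivot(0,0)=1: scale R0 → (1, -1, -4)
  clear (1,0): R1 −= (-1)R0 → (0, -5, -3)
  clear (2,0): R2 −= (-4)R0 → (0, -3, -12)
pivot(1,1)=-5: scale R1 → (0, 1, 3/5)
  clear (0,1): R0 −= (-1)R1 → (1, 0, -17/5)
  clear (2,1): R2 −= (-3)R1 → (0, 0, -51/5)
pivot(2,2)=-51/5: scale R2 → (0, 0, 1)
  clear (0,2): R0 −= (-17/5)R2 → (1, 0, 0)
  clear (1,2): R1 −= (3/5)R2 → (0, 1, 0)

rank = 3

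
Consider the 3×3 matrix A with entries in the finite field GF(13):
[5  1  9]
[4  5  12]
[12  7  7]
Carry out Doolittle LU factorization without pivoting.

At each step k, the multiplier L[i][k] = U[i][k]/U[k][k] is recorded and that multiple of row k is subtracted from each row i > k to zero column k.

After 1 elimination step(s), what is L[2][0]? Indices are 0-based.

[col 0] pivot 5
  R1 -= 6*R0 → (0, 12, 10)  (L[1][0] := 6)
  R2 -= 5*R0 → (0, 2, 1)  (L[2][0] := 5)

L[2][0] = 5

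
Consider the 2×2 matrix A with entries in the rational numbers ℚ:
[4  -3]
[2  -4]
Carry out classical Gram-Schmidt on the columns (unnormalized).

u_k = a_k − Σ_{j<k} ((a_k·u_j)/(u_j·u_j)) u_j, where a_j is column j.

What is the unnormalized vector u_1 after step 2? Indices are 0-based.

Step 1: u_0 = a_0 = (4, 2).
Step 2: u_1 = a_1 − (-1)·u_0 = (1, -2).

u_1 = (1, -2)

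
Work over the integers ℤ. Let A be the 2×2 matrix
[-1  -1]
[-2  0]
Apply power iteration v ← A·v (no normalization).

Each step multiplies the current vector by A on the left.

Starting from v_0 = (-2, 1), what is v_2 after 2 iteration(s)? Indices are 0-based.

v_0 = (-2, 1).
v_1 = A·v_0 = (1, 4).
v_2 = A·v_1 = (-5, -2).

v_2 = (-5, -2)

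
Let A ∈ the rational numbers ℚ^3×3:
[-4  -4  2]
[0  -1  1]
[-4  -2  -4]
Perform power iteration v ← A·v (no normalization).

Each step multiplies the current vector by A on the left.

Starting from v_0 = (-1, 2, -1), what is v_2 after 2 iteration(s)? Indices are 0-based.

v_0 = (-1, 2, -1).
v_1 = A·v_0 = (-6, -3, 4).
v_2 = A·v_1 = (44, 7, 14).

v_2 = (44, 7, 14)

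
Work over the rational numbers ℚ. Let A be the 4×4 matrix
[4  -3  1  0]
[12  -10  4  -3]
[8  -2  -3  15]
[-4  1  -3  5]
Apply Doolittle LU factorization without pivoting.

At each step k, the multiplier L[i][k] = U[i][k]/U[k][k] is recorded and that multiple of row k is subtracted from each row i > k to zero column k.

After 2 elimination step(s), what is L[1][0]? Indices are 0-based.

L[1][0] = 3

k=0: U[0][0]=4
  eliminate (1,0): mult=3, new row 1: (0, -1, 1, -3); set L[1][0]=3
  eliminate (2,0): mult=2, new row 2: (0, 4, -5, 15); set L[2][0]=2
  eliminate (3,0): mult=-1, new row 3: (0, -2, -2, 5); set L[3][0]=-1
k=1: U[1][1]=-1
  eliminate (2,1): mult=-4, new row 2: (0, 0, -1, 3); set L[2][1]=-4
  eliminate (3,1): mult=2, new row 3: (0, 0, -4, 11); set L[3][1]=2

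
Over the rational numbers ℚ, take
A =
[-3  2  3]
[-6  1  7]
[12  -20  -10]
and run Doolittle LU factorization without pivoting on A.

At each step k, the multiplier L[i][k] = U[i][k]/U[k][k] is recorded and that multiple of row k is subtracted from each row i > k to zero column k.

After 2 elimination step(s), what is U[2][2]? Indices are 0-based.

k=0: U[0][0]=-3
  eliminate (1,0): mult=2, new row 1: (0, -3, 1); set L[1][0]=2
  eliminate (2,0): mult=-4, new row 2: (0, -12, 2); set L[2][0]=-4
k=1: U[1][1]=-3
  eliminate (2,1): mult=4, new row 2: (0, 0, -2); set L[2][1]=4

U[2][2] = -2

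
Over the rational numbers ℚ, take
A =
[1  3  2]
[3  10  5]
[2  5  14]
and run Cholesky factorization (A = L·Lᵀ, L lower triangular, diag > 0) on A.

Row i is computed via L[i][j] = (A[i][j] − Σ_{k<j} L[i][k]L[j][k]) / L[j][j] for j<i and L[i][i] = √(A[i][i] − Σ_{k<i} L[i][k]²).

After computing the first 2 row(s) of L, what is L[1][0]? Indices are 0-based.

Step 1: L[0][0] = √(1) = 1.
  L[1][0] = (3) / L[0][0] = 3.
Step 2: L[1][1] = √(1) = 1.

L[1][0] = 3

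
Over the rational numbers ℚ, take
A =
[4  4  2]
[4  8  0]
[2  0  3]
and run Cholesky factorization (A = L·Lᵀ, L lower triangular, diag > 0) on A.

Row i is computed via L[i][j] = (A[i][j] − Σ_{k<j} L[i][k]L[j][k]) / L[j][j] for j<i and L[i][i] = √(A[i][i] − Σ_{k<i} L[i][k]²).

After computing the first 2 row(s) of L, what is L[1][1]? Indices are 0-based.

Step 1: L[0][0] = √(4) = 2.
  L[1][0] = (4) / L[0][0] = 2.
Step 2: L[1][1] = √(4) = 2.

L[1][1] = 2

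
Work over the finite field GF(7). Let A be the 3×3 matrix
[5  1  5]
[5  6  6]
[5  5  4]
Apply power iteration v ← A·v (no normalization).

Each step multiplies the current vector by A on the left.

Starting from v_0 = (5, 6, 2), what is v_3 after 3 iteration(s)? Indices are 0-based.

v_3 = (4, 2, 4)

v_0 = (5, 6, 2).
v_1 = A·v_0 = (6, 3, 0).
v_2 = A·v_1 = (5, 6, 3).
v_3 = A·v_2 = (4, 2, 4).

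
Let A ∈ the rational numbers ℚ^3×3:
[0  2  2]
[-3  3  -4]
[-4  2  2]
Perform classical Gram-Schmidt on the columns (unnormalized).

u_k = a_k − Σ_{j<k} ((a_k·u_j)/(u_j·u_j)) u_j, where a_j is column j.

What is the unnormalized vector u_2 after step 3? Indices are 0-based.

u_2 = (42/17, -56/17, 42/17)

Step 1: u_0 = a_0 = (0, -3, -4).
Step 2: u_1 = a_1 − (-17/25)·u_0 = (2, 24/25, -18/25).
Step 3: u_2 = a_2 − (4/25)·u_0 − (-4/17)·u_1 = (42/17, -56/17, 42/17).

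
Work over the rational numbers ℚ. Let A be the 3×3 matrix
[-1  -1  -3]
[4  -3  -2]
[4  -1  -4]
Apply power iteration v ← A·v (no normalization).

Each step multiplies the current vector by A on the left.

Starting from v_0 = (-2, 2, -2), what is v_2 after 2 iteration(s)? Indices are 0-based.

v_2 = (10, 58, 42)

v_0 = (-2, 2, -2).
v_1 = A·v_0 = (6, -10, -2).
v_2 = A·v_1 = (10, 58, 42).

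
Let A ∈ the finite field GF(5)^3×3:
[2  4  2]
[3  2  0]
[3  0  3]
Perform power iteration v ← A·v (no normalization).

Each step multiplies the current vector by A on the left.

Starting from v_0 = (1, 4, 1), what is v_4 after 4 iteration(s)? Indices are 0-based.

v_0 = (1, 4, 1).
v_1 = A·v_0 = (0, 1, 1).
v_2 = A·v_1 = (1, 2, 3).
v_3 = A·v_2 = (1, 2, 2).
v_4 = A·v_3 = (4, 2, 4).

v_4 = (4, 2, 4)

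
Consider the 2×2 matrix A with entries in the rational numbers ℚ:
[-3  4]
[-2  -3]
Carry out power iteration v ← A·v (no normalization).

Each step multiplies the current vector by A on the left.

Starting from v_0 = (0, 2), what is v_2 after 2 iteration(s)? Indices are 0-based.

v_0 = (0, 2).
v_1 = A·v_0 = (8, -6).
v_2 = A·v_1 = (-48, 2).

v_2 = (-48, 2)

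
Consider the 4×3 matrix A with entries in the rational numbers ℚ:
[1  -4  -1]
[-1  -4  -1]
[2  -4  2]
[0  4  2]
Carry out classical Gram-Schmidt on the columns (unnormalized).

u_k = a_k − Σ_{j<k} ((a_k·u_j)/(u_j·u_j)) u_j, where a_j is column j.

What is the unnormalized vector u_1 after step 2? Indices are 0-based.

Step 1: u_0 = a_0 = (1, -1, 2, 0).
Step 2: u_1 = a_1 − (-4/3)·u_0 = (-8/3, -16/3, -4/3, 4).

u_1 = (-8/3, -16/3, -4/3, 4)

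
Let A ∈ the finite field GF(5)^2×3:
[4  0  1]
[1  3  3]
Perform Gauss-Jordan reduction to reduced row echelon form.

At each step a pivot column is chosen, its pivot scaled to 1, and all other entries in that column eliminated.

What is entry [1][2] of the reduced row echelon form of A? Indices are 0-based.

M[1][2] = 3

[1] R0 /= 4  ⇒  (1, 0, 4)
     R1 -= 1·R0  ⇒  (0, 3, 4)
[2] R1 /= 3  ⇒  (0, 1, 3)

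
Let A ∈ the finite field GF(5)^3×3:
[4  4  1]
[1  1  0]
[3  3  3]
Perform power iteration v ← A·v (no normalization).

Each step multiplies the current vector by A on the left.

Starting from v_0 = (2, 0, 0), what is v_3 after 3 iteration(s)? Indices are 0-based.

v_3 = (2, 1, 2)

v_0 = (2, 0, 0).
v_1 = A·v_0 = (3, 2, 1).
v_2 = A·v_1 = (1, 0, 3).
v_3 = A·v_2 = (2, 1, 2).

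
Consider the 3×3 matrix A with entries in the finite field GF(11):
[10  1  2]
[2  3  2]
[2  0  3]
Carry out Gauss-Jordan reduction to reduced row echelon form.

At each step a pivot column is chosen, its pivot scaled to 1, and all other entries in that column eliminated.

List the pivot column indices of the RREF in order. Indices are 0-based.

step 1: normalize row 0 (÷10) = (1, 10, 9)
  row 1: subtract 2×row0 = (0, 5, 6)
  row 2: subtract 2×row0 = (0, 2, 7)
step 2: normalize row 1 (÷5) = (0, 1, 10)
  row 0: subtract 10×row1 = (1, 0, 8)
  row 2: subtract 2×row1 = (0, 0, 9)
step 3: normalize row 2 (÷9) = (0, 0, 1)
  row 0: subtract 8×row2 = (1, 0, 0)
  row 1: subtract 10×row2 = (0, 1, 0)

pivot columns: 0, 1, 2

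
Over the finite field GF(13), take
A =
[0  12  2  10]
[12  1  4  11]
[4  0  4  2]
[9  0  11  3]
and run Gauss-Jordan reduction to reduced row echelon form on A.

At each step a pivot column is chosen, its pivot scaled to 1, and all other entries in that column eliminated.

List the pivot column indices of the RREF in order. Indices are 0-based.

pivot columns: 0, 1, 2, 3

step 1: exchange rows 0,1
step 1: normalize row 0 (÷12) = (1, 12, 9, 2)
  row 2: subtract 4×row0 = (0, 4, 7, 7)
  row 3: subtract 9×row0 = (0, 9, 8, 11)
step 2: normalize row 1 (÷12) = (0, 1, 11, 3)
  row 0: subtract 12×row1 = (1, 0, 7, 5)
  row 2: subtract 4×row1 = (0, 0, 2, 8)
  row 3: subtract 9×row1 = (0, 0, 0, 10)
step 3: normalize row 2 (÷2) = (0, 0, 1, 4)
  row 0: subtract 7×row2 = (1, 0, 0, 3)
  row 1: subtract 11×row2 = (0, 1, 0, 11)
step 4: normalize row 3 (÷10) = (0, 0, 0, 1)
  row 0: subtract 3×row3 = (1, 0, 0, 0)
  row 1: subtract 11×row3 = (0, 1, 0, 0)
  row 2: subtract 4×row3 = (0, 0, 1, 0)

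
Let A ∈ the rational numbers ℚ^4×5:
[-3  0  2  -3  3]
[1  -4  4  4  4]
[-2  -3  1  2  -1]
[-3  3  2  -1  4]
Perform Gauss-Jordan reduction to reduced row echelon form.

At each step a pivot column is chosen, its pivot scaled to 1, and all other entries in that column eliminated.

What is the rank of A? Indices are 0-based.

[1] R0 /= -3  ⇒  (1, 0, -2/3, 1, -1)
     R1 -= 1·R0  ⇒  (0, -4, 14/3, 3, 5)
     R2 -= -2·R0  ⇒  (0, -3, -1/3, 4, -3)
     R3 -= -3·R0  ⇒  (0, 3, 0, 2, 1)
[2] R1 /= -4  ⇒  (0, 1, -7/6, -3/4, -5/4)
     R2 -= -3·R1  ⇒  (0, 0, -23/6, 7/4, -27/4)
     R3 -= 3·R1  ⇒  (0, 0, 7/2, 17/4, 19/4)
[3] R2 /= -23/6  ⇒  (0, 0, 1, -21/46, 81/46)
     R0 -= -2/3·R2  ⇒  (1, 0, 0, 16/23, 4/23)
     R1 -= -7/6·R2  ⇒  (0, 1, 0, -59/46, 37/46)
     R3 -= 7/2·R2  ⇒  (0, 0, 0, 269/46, -65/46)
[4] R3 /= 269/46  ⇒  (0, 0, 0, 1, -65/269)
     R0 -= 16/23·R3  ⇒  (1, 0, 0, 0, 92/269)
     R1 -= -59/46·R3  ⇒  (0, 1, 0, 0, 133/269)
     R2 -= -21/46·R3  ⇒  (0, 0, 1, 0, 444/269)

rank = 4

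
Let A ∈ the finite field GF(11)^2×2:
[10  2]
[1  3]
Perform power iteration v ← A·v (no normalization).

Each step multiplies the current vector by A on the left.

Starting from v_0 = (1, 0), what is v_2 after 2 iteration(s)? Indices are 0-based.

v_0 = (1, 0).
v_1 = A·v_0 = (10, 1).
v_2 = A·v_1 = (3, 2).

v_2 = (3, 2)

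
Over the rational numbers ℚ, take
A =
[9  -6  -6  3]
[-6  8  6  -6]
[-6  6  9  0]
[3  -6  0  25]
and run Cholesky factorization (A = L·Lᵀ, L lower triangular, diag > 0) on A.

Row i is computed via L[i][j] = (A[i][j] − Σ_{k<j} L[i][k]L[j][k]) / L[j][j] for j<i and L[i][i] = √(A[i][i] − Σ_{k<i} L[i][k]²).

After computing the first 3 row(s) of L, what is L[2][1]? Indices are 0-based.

Step 1: L[0][0] = √(9) = 3.
  L[1][0] = (-6) / L[0][0] = -2.
Step 2: L[1][1] = √(4) = 2.
  L[2][0] = (-6) / L[0][0] = -2.
  L[2][1] = (2) / L[1][1] = 1.
Step 3: L[2][2] = √(4) = 2.

L[2][1] = 1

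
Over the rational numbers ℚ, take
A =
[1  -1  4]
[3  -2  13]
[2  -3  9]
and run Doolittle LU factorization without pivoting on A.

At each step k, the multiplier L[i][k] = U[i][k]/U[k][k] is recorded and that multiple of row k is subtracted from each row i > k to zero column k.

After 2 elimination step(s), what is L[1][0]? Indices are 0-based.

L[1][0] = 3

k=0: U[0][0]=1
  eliminate (1,0): mult=3, new row 1: (0, 1, 1); set L[1][0]=3
  eliminate (2,0): mult=2, new row 2: (0, -1, 1); set L[2][0]=2
k=1: U[1][1]=1
  eliminate (2,1): mult=-1, new row 2: (0, 0, 2); set L[2][1]=-1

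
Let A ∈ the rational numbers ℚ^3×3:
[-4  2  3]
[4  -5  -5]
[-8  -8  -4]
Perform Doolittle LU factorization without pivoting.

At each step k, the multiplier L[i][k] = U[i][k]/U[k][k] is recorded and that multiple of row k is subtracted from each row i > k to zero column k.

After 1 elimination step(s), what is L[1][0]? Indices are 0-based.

k=0: U[0][0]=-4
  eliminate (1,0): mult=-1, new row 1: (0, -3, -2); set L[1][0]=-1
  eliminate (2,0): mult=2, new row 2: (0, -12, -10); set L[2][0]=2

L[1][0] = -1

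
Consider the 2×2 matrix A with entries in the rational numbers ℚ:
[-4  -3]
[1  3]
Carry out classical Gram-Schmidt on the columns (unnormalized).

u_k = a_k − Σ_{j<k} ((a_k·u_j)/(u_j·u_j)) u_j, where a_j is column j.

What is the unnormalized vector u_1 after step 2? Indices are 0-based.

u_1 = (9/17, 36/17)

Step 1: u_0 = a_0 = (-4, 1).
Step 2: u_1 = a_1 − (15/17)·u_0 = (9/17, 36/17).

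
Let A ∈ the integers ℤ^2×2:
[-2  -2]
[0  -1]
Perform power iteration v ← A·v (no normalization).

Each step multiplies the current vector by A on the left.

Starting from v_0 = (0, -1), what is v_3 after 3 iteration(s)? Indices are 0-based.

v_0 = (0, -1).
v_1 = A·v_0 = (2, 1).
v_2 = A·v_1 = (-6, -1).
v_3 = A·v_2 = (14, 1).

v_3 = (14, 1)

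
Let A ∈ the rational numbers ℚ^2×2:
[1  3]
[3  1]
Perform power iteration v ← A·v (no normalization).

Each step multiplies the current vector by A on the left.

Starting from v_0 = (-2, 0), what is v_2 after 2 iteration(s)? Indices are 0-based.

v_0 = (-2, 0).
v_1 = A·v_0 = (-2, -6).
v_2 = A·v_1 = (-20, -12).

v_2 = (-20, -12)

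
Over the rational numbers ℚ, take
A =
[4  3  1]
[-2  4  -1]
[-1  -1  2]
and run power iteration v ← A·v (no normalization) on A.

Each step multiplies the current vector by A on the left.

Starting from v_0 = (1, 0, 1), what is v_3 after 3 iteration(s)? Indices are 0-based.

v_0 = (1, 0, 1).
v_1 = A·v_0 = (5, -3, 1).
v_2 = A·v_1 = (12, -23, 0).
v_3 = A·v_2 = (-21, -116, 11).

v_3 = (-21, -116, 11)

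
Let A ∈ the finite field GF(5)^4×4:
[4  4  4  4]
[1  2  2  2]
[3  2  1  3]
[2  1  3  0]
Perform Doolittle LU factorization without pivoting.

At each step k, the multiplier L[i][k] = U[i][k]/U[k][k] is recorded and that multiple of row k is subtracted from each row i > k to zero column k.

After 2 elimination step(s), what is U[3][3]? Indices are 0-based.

U[3][3] = 4

Step 1: pivot at (0,0) is 4.
  row1 ← row1 − (4)·row0  ⇒  L[1][0]=4, U row1=(0, 1, 1, 1)
  row2 ← row2 − (2)·row0  ⇒  L[2][0]=2, U row2=(0, 4, 3, 0)
  row3 ← row3 − (3)·row0  ⇒  L[3][0]=3, U row3=(0, 4, 1, 3)
Step 2: pivot at (1,1) is 1.
  row2 ← row2 − (4)·row1  ⇒  L[2][1]=4, U row2=(0, 0, 4, 1)
  row3 ← row3 − (4)·row1  ⇒  L[3][1]=4, U row3=(0, 0, 2, 4)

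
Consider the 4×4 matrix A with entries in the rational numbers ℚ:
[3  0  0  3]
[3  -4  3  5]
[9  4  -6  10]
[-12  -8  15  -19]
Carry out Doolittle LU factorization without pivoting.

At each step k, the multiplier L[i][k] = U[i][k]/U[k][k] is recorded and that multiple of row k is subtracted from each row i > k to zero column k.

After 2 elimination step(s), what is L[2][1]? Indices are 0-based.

[col 0] pivot 3
  R1 -= 1*R0 → (0, -4, 3, 2)  (L[1][0] := 1)
  R2 -= 3*R0 → (0, 4, -6, 1)  (L[2][0] := 3)
  R3 -= -4*R0 → (0, -8, 15, -7)  (L[3][0] := -4)
[col 1] pivot -4
  R2 -= -1*R1 → (0, 0, -3, 3)  (L[2][1] := -1)
  R3 -= 2*R1 → (0, 0, 9, -11)  (L[3][1] := 2)

L[2][1] = -1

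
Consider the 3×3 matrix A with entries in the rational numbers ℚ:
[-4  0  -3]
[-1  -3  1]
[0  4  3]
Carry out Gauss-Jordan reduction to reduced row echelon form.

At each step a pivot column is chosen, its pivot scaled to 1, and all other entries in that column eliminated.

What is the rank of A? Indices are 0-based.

rank = 3

[1] R0 /= -4  ⇒  (1, 0, 3/4)
     R1 -= -1·R0  ⇒  (0, -3, 7/4)
[2] R1 /= -3  ⇒  (0, 1, -7/12)
     R2 -= 4·R1  ⇒  (0, 0, 16/3)
[3] R2 /= 16/3  ⇒  (0, 0, 1)
     R0 -= 3/4·R2  ⇒  (1, 0, 0)
     R1 -= -7/12·R2  ⇒  (0, 1, 0)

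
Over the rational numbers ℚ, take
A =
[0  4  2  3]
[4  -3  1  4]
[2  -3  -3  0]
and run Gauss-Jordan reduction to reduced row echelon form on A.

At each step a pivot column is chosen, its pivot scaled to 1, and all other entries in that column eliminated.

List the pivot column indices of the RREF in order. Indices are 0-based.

pivot(0,0): swap R0↔R1
pivot(0,0)=4: scale R0 → (1, -3/4, 1/4, 1)
  clear (2,0): R2 −= (2)R0 → (0, -3/2, -7/2, -2)
pivot(1,1)=4: scale R1 → (0, 1, 1/2, 3/4)
  clear (0,1): R0 −= (-3/4)R1 → (1, 0, 5/8, 25/16)
  clear (2,1): R2 −= (-3/2)R1 → (0, 0, -11/4, -7/8)
pivot(2,2)=-11/4: scale R2 → (0, 0, 1, 7/22)
  clear (0,2): R0 −= (5/8)R2 → (1, 0, 0, 15/11)
  clear (1,2): R1 −= (1/2)R2 → (0, 1, 0, 13/22)

pivot columns: 0, 1, 2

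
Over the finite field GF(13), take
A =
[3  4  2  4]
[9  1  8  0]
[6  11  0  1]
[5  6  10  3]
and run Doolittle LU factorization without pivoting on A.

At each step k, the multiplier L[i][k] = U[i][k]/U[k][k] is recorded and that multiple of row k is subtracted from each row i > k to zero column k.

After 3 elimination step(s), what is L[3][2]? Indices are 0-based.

Step 1: pivot at (0,0) is 3.
  row1 ← row1 − (3)·row0  ⇒  L[1][0]=3, U row1=(0, 2, 2, 1)
  row2 ← row2 − (2)·row0  ⇒  L[2][0]=2, U row2=(0, 3, 9, 6)
  row3 ← row3 − (6)·row0  ⇒  L[3][0]=6, U row3=(0, 8, 11, 5)
Step 2: pivot at (1,1) is 2.
  row2 ← row2 − (8)·row1  ⇒  L[2][1]=8, U row2=(0, 0, 6, 11)
  row3 ← row3 − (4)·row1  ⇒  L[3][1]=4, U row3=(0, 0, 3, 1)
Step 3: pivot at (2,2) is 6.
  row3 ← row3 − (7)·row2  ⇒  L[3][2]=7, U row3=(0, 0, 0, 2)

L[3][2] = 7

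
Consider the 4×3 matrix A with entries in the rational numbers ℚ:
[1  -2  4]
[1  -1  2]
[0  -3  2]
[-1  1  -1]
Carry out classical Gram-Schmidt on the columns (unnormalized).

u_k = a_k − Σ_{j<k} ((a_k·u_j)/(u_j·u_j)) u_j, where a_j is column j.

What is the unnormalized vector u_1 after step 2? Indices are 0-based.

Step 1: u_0 = a_0 = (1, 1, 0, -1).
Step 2: u_1 = a_1 − (-4/3)·u_0 = (-2/3, 1/3, -3, -1/3).

u_1 = (-2/3, 1/3, -3, -1/3)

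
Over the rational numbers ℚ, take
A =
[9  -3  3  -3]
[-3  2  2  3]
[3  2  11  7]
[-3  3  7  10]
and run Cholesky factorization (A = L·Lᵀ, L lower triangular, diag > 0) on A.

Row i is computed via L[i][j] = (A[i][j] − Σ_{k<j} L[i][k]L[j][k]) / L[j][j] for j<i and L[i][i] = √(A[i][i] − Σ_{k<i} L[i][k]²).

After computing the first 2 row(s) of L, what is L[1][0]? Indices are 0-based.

L[1][0] = -1

Step 1: L[0][0] = √(9) = 3.
  L[1][0] = (-3) / L[0][0] = -1.
Step 2: L[1][1] = √(1) = 1.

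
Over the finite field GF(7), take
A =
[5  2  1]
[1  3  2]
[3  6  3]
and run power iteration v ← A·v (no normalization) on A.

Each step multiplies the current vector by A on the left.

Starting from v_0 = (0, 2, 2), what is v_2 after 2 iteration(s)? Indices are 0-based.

v_2 = (5, 2, 6)

v_0 = (0, 2, 2).
v_1 = A·v_0 = (6, 3, 4).
v_2 = A·v_1 = (5, 2, 6).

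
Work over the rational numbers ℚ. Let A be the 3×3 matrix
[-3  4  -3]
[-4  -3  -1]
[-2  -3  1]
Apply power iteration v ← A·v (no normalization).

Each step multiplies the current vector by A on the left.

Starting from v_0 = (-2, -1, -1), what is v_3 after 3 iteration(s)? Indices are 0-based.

v_0 = (-2, -1, -1).
v_1 = A·v_0 = (5, 12, 6).
v_2 = A·v_1 = (15, -62, -40).
v_3 = A·v_2 = (-173, 166, 116).

v_3 = (-173, 166, 116)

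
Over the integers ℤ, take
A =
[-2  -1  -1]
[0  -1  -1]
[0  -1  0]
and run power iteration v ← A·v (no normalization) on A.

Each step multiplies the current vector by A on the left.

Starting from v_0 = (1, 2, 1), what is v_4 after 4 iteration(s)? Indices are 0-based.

v_4 = (89, 13, 8)

v_0 = (1, 2, 1).
v_1 = A·v_0 = (-5, -3, -2).
v_2 = A·v_1 = (15, 5, 3).
v_3 = A·v_2 = (-38, -8, -5).
v_4 = A·v_3 = (89, 13, 8).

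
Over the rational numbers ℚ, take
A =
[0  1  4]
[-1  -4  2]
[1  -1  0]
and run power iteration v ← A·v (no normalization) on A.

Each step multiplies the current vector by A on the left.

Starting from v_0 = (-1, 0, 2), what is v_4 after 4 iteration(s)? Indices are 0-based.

v_0 = (-1, 0, 2).
v_1 = A·v_0 = (8, 5, -1).
v_2 = A·v_1 = (1, -30, 3).
v_3 = A·v_2 = (-18, 125, 31).
v_4 = A·v_3 = (249, -420, -143).

v_4 = (249, -420, -143)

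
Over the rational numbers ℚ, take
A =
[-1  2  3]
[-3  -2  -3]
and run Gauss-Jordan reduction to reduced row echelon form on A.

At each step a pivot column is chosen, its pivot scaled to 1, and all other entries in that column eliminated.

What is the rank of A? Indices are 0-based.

rank = 2

pivot(0,0)=-1: scale R0 → (1, -2, -3)
  clear (1,0): R1 −= (-3)R0 → (0, -8, -12)
pivot(1,1)=-8: scale R1 → (0, 1, 3/2)
  clear (0,1): R0 −= (-2)R1 → (1, 0, 0)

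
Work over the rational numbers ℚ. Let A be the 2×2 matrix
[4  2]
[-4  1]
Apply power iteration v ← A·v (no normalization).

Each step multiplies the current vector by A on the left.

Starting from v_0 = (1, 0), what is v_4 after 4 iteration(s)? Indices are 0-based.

v_4 = (-136, -20)

v_0 = (1, 0).
v_1 = A·v_0 = (4, -4).
v_2 = A·v_1 = (8, -20).
v_3 = A·v_2 = (-8, -52).
v_4 = A·v_3 = (-136, -20).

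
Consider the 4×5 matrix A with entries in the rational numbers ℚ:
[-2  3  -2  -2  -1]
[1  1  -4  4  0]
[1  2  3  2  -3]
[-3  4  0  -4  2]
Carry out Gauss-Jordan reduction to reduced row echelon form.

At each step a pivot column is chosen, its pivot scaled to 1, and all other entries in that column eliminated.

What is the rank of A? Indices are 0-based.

rank = 4

pivot(0,0)=-2: scale R0 → (1, -3/2, 1, 1, 1/2)
  clear (1,0): R1 −= (1)R0 → (0, 5/2, -5, 3, -1/2)
  clear (2,0): R2 −= (1)R0 → (0, 7/2, 2, 1, -7/2)
  clear (3,0): R3 −= (-3)R0 → (0, -1/2, 3, -1, 7/2)
pivot(1,1)=5/2: scale R1 → (0, 1, -2, 6/5, -1/5)
  clear (0,1): R0 −= (-3/2)R1 → (1, 0, -2, 14/5, 1/5)
  clear (2,1): R2 −= (7/2)R1 → (0, 0, 9, -16/5, -14/5)
  clear (3,1): R3 −= (-1/2)R1 → (0, 0, 2, -2/5, 17/5)
pivot(2,2)=9: scale R2 → (0, 0, 1, -16/45, -14/45)
  clear (0,2): R0 −= (-2)R2 → (1, 0, 0, 94/45, -19/45)
  clear (1,2): R1 −= (-2)R2 → (0, 1, 0, 22/45, -37/45)
  clear (3,2): R3 −= (2)R2 → (0, 0, 0, 14/45, 181/45)
pivot(3,3)=14/45: scale R3 → (0, 0, 0, 1, 181/14)
  clear (0,3): R0 −= (94/45)R3 → (1, 0, 0, 0, -192/7)
  clear (1,3): R1 −= (22/45)R3 → (0, 1, 0, 0, -50/7)
  clear (2,3): R2 −= (-16/45)R3 → (0, 0, 1, 0, 30/7)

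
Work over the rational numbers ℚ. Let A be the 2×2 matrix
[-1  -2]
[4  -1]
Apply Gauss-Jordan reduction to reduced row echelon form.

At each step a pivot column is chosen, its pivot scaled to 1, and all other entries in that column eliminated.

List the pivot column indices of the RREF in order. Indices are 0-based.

[1] R0 /= -1  ⇒  (1, 2)
     R1 -= 4·R0  ⇒  (0, -9)
[2] R1 /= -9  ⇒  (0, 1)
     R0 -= 2·R1  ⇒  (1, 0)

pivot columns: 0, 1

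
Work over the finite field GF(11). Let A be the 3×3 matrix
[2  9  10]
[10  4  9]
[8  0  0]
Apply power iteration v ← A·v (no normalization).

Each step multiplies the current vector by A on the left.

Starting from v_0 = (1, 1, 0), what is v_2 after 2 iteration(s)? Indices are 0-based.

v_2 = (8, 7, 0)

v_0 = (1, 1, 0).
v_1 = A·v_0 = (0, 3, 8).
v_2 = A·v_1 = (8, 7, 0).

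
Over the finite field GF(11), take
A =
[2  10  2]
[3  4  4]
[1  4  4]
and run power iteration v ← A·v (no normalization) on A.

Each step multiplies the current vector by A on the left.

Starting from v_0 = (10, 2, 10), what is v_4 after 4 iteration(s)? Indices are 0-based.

v_4 = (0, 3, 9)

v_0 = (10, 2, 10).
v_1 = A·v_0 = (5, 1, 3).
v_2 = A·v_1 = (4, 9, 10).
v_3 = A·v_2 = (8, 0, 3).
v_4 = A·v_3 = (0, 3, 9).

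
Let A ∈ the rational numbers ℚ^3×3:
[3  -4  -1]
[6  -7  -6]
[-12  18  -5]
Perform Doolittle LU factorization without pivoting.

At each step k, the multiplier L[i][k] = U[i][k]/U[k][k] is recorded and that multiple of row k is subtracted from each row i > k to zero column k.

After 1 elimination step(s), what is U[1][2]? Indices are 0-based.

U[1][2] = -4

k=0: U[0][0]=3
  eliminate (1,0): mult=2, new row 1: (0, 1, -4); set L[1][0]=2
  eliminate (2,0): mult=-4, new row 2: (0, 2, -9); set L[2][0]=-4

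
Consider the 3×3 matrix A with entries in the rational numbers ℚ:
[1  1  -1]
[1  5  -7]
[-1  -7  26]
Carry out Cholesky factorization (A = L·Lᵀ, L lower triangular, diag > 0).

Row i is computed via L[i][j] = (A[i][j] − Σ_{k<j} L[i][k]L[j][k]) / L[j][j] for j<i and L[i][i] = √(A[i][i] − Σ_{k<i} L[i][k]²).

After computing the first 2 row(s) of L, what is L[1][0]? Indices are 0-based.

L[1][0] = 1

Step 1: L[0][0] = √(1) = 1.
  L[1][0] = (1) / L[0][0] = 1.
Step 2: L[1][1] = √(4) = 2.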